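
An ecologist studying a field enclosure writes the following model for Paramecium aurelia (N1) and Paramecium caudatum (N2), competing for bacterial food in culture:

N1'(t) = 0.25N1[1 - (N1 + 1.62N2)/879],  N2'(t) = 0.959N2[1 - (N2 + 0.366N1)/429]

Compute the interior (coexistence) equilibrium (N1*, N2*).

Setting both brackets to zero gives the nullclines N1 + 1.62N2 = 879 and 0.366N1 + N2 = 429.
Substituting N2 = 429 - 0.366N1 into the first: N1(1 - 1.62·0.366) = 879 - 1.62·429.
So N1* = 184/0.407 = 452, and then N2* = 429 - 0.366·452 = 264.

N1* ≈ 452, N2* ≈ 264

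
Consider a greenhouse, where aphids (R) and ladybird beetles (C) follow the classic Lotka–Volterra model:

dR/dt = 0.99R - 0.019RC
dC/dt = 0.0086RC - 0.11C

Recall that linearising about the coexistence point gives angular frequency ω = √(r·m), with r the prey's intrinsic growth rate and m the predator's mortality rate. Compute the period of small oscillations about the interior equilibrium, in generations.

T ≈ 19 generations

Here r = 0.99 and m = 0.11, so r·m = 0.109.
ω = √0.109 = 0.33 per generation, hence T = 2π/ω ≈ 19 generations.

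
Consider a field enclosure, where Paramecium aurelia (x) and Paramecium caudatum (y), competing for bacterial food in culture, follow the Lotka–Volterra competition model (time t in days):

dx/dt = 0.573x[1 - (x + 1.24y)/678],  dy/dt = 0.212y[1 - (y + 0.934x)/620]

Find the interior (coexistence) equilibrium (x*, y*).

x* ≈ 574, y* ≈ 83.8

Setting both brackets to zero gives the nullclines x + 1.24y = 678 and 0.934x + y = 620.
Substituting y = 620 - 0.934x into the first: x(1 - 1.24·0.934) = 678 - 1.24·620.
So x* = -90.8/-0.158 = 574, and then y* = 620 - 0.934·574 = 83.8.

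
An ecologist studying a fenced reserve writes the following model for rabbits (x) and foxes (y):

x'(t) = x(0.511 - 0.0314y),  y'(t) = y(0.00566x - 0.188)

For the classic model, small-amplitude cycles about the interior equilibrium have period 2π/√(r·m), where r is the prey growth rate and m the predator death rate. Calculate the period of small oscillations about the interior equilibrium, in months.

Here r = 0.511 and m = 0.188, so r·m = 0.0961.
ω = √0.0961 = 0.31 per month, hence T = 2π/ω ≈ 20.3 months.

T ≈ 20.3 months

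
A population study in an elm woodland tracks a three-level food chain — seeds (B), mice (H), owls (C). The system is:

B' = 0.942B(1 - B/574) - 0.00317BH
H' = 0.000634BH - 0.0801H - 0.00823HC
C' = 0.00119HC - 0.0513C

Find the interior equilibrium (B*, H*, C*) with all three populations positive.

B* ≈ 491, H* ≈ 43.1, C* ≈ 28.1

From dC/dt = 0: 0.00119H* = 0.0513, so H* = 43.1.
From dB/dt = 0: 0.942(1 - B*/574) = 0.00317·43.1, giving B* = 574·(1 - 0.145) = 491.
From dH/dt = 0: 0.000634·491 - 0.0801 = 0.00823C*, so C* = 0.231/0.00823 = 28.1.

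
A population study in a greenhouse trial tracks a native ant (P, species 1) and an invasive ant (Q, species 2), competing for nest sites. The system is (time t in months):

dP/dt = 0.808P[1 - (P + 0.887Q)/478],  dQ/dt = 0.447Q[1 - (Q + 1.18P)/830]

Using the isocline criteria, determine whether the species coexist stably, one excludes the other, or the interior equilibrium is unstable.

species 2 excludes species 1

Compare the nullcline intercepts: K1/α12 = 478/0.887 = 539 < K2 = 830; K2/α21 = 830/1.18 = 703 > K1 = 478.
Since the inequalities point opposite ways, species 2 can invade but species 1 cannot.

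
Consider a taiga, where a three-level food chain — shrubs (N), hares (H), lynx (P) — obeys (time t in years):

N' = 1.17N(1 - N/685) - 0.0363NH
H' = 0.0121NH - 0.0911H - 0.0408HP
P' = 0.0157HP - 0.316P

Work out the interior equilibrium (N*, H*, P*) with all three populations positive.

From dP/dt = 0: 0.0157H* = 0.316, so H* = 20.1.
From dN/dt = 0: 1.17(1 - N*/685) = 0.0363·20.1, giving N* = 685·(1 - 0.624) = 257.
From dH/dt = 0: 0.0121·257 - 0.0911 = 0.0408P*, so P* = 3.02/0.0408 = 74.1.

N* ≈ 257, H* ≈ 20.1, P* ≈ 74.1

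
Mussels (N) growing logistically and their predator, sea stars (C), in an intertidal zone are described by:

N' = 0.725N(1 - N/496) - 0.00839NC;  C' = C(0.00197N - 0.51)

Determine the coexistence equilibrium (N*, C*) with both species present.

N* ≈ 259, C* ≈ 41.3

From dC/dt = 0 with C > 0: 0.00197N* = 0.51, so N* = 259.
Substitute into dN/dt = 0: 0.725(1 - 259/496) = 0.00839C*.
The bracket is 0.478, giving C* = 0.347/0.00839 = 41.3.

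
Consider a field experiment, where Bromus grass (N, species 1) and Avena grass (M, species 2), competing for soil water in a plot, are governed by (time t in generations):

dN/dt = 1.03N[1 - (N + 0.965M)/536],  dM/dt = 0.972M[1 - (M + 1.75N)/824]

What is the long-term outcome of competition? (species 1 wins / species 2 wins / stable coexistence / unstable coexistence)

unstable coexistence (outcome depends on initial conditions)

Compare the nullcline intercepts: K1/α12 = 536/0.965 = 555 < K2 = 824; K2/α21 = 824/1.75 = 471 < K1 = 536.
Since both are reversed, neither can invade when rare; the interior point is a saddle.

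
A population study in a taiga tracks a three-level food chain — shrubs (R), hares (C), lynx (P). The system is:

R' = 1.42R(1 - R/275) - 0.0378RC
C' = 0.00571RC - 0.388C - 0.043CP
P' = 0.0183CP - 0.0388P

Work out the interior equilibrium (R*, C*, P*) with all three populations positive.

From dP/dt = 0: 0.0183C* = 0.0388, so C* = 2.12.
From dR/dt = 0: 1.42(1 - R*/275) = 0.0378·2.12, giving R* = 275·(1 - 0.0564) = 259.
From dC/dt = 0: 0.00571·259 - 0.388 = 0.043P*, so P* = 1.09/0.043 = 25.4.

R* ≈ 259, C* ≈ 2.12, P* ≈ 25.4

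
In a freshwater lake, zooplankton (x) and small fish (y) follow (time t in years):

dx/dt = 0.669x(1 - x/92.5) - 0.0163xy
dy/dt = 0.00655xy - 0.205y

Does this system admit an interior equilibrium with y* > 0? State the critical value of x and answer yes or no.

Threshold x = 31.3; K > 31.3, so yes, the predator persists.

The predator equation gives dy/dt > 0 only when x > 0.205/0.00655 = 31.3.
Without the predator, x → K = 92.5. Since 92.5 > 31.3, the predator can invade and persist.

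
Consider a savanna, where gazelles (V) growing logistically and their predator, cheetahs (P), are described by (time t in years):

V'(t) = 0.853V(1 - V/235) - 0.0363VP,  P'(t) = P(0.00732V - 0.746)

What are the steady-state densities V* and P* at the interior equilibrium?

From dP/dt = 0 with P > 0: 0.00732V* = 0.746, so V* = 102.
Substitute into dV/dt = 0: 0.853(1 - 102/235) = 0.0363P*.
The bracket is 0.566, giving P* = 0.483/0.0363 = 13.3.

V* ≈ 102, P* ≈ 13.3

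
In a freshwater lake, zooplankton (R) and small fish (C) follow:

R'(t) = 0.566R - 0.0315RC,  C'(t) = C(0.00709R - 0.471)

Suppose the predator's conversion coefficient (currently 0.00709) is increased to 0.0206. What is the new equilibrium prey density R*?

R* ≈ 22.9

At the interior fixed point, setting dC/dt = 0 with C > 0 fixes R* = (predator death rate)/(RC coefficient) — independent of the other coefficients.
With the change, R* = 0.471/0.0206 = 22.9; it falls from 66.4.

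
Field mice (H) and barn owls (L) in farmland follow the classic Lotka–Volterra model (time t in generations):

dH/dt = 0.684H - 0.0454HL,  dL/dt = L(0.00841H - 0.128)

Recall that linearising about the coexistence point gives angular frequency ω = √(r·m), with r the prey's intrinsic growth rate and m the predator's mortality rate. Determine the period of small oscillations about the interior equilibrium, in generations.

Here r = 0.684 and m = 0.128, so r·m = 0.0876.
ω = √0.0876 = 0.296 per generation, hence T = 2π/ω ≈ 21.2 generations.

T ≈ 21.2 generations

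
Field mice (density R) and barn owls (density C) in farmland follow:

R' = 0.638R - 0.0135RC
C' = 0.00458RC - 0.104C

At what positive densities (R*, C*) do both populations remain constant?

R* ≈ 22.7, C* ≈ 47.3

Set dC/dt = 0 with C > 0: 0.00458R - 0.104 = 0, so R* = 0.104/0.00458 = 22.7.
Set dR/dt = 0 with R > 0: 0.638 - 0.0135C = 0, so C* = 0.638/0.0135 = 47.3.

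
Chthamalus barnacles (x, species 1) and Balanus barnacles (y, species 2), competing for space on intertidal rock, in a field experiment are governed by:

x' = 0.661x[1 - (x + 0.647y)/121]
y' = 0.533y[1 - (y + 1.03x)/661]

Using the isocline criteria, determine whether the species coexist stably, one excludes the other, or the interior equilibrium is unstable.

Compare the nullcline intercepts: K1/α12 = 121/0.647 = 187 < K2 = 661; K2/α21 = 661/1.03 = 642 > K1 = 121.
Since the inequalities point opposite ways, species 2 can invade but species 1 cannot.

species 2 excludes species 1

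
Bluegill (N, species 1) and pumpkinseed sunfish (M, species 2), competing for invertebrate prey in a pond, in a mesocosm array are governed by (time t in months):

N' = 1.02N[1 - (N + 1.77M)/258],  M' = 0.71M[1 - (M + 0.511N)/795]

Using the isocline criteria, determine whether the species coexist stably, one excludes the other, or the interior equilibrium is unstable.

Compare the nullcline intercepts: K1/α12 = 258/1.77 = 146 < K2 = 795; K2/α21 = 795/0.511 = 1560 > K1 = 258.
Since the inequalities point opposite ways, species 2 can invade but species 1 cannot.

species 2 excludes species 1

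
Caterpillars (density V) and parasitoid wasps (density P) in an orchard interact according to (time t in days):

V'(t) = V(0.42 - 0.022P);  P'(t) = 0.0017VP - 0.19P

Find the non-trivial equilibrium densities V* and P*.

V* ≈ 112, P* ≈ 19.1

Set dP/dt = 0 with P > 0: 0.0017V - 0.19 = 0, so V* = 0.19/0.0017 = 112.
Set dV/dt = 0 with V > 0: 0.42 - 0.022P = 0, so P* = 0.42/0.022 = 19.1.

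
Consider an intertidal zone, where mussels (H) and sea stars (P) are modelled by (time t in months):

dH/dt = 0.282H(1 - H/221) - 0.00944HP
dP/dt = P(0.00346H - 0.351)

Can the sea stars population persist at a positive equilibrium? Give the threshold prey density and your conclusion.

The predator equation gives dP/dt > 0 only when H > 0.351/0.00346 = 101.
Without the predator, H → K = 221. Since 221 > 101, the predator can invade and persist.

Threshold H = 101; K > 101, so yes, the predator persists.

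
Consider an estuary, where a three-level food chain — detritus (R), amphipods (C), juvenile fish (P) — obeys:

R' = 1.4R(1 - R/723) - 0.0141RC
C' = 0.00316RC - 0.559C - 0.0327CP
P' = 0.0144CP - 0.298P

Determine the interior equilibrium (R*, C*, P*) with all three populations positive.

From dP/dt = 0: 0.0144C* = 0.298, so C* = 20.7.
From dR/dt = 0: 1.4(1 - R*/723) = 0.0141·20.7, giving R* = 723·(1 - 0.208) = 572.
From dC/dt = 0: 0.00316·572 - 0.559 = 0.0327P*, so P* = 1.25/0.0327 = 38.2.

R* ≈ 572, C* ≈ 20.7, P* ≈ 38.2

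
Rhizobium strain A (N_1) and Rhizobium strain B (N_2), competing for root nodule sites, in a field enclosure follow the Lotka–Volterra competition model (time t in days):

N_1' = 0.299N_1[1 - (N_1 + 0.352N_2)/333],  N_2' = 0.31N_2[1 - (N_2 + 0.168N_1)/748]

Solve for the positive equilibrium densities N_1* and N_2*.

Setting both brackets to zero gives the nullclines N_1 + 0.352N_2 = 333 and 0.168N_1 + N_2 = 748.
Substituting N_2 = 748 - 0.168N_1 into the first: N_1(1 - 0.352·0.168) = 333 - 0.352·748.
So N_1* = 69.7/0.941 = 74.1, and then N_2* = 748 - 0.168·74.1 = 736.

N_1* ≈ 74.1, N_2* ≈ 736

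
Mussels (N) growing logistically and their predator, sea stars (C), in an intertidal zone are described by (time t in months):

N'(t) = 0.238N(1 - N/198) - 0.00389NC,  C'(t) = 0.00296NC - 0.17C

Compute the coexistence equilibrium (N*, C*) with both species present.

From dC/dt = 0 with C > 0: 0.00296N* = 0.17, so N* = 57.4.
Substitute into dN/dt = 0: 0.238(1 - 57.4/198) = 0.00389C*.
The bracket is 0.71, giving C* = 0.169/0.00389 = 43.4.

N* ≈ 57.4, C* ≈ 43.4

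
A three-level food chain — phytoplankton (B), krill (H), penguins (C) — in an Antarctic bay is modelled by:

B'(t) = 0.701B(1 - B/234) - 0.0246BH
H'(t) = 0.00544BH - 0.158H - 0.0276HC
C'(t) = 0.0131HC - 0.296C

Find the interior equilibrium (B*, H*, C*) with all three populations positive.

B* ≈ 48.5, H* ≈ 22.6, C* ≈ 3.83

From dC/dt = 0: 0.0131H* = 0.296, so H* = 22.6.
From dB/dt = 0: 0.701(1 - B*/234) = 0.0246·22.6, giving B* = 234·(1 - 0.793) = 48.5.
From dH/dt = 0: 0.00544·48.5 - 0.158 = 0.0276C*, so C* = 0.106/0.0276 = 3.83.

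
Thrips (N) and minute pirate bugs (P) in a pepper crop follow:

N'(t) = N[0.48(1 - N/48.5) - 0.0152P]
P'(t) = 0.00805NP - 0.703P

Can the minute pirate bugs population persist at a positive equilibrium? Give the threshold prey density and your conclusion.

Threshold N = 87.3; K < 87.3, so no, the predator goes extinct.

The predator equation gives dP/dt > 0 only when N > 0.703/0.00805 = 87.3.
Without the predator, N → K = 48.5. Since 48.5 < 87.3, the predator cannot invade.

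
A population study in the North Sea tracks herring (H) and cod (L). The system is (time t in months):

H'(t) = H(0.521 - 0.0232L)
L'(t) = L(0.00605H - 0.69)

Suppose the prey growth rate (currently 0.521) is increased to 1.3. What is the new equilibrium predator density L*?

At the interior fixed point, setting dH/dt = 0 with H > 0 fixes L* = (prey growth rate)/(HL coefficient) — independent of the other coefficients.
With the change, L* = 1.3/0.0232 = 56; it rises from 22.5.

L* ≈ 56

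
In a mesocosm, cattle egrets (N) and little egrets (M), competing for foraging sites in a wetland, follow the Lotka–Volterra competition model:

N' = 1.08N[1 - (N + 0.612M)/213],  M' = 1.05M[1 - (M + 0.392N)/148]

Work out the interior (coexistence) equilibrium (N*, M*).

Setting both brackets to zero gives the nullclines N + 0.612M = 213 and 0.392N + M = 148.
Substituting M = 148 - 0.392N into the first: N(1 - 0.612·0.392) = 213 - 0.612·148.
So N* = 122/0.76 = 161, and then M* = 148 - 0.392·161 = 84.9.

N* ≈ 161, M* ≈ 84.9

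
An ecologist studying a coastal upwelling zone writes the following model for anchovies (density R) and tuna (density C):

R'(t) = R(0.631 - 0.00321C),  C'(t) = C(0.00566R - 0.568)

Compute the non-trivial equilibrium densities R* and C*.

R* ≈ 100, C* ≈ 197

Set dC/dt = 0 with C > 0: 0.00566R - 0.568 = 0, so R* = 0.568/0.00566 = 100.
Set dR/dt = 0 with R > 0: 0.631 - 0.00321C = 0, so C* = 0.631/0.00321 = 197.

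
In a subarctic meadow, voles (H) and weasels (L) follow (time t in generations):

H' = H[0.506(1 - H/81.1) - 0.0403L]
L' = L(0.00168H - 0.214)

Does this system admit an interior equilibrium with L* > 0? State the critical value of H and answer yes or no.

The predator equation gives dL/dt > 0 only when H > 0.214/0.00168 = 127.
Without the predator, H → K = 81.1. Since 81.1 < 127, the predator cannot invade.

Threshold H = 127; K < 127, so no, the predator goes extinct.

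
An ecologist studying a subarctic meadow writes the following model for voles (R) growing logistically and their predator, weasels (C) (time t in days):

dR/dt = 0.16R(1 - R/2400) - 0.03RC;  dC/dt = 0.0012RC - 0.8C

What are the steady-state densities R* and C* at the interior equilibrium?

From dC/dt = 0 with C > 0: 0.0012R* = 0.8, so R* = 667.
Substitute into dR/dt = 0: 0.16(1 - 667/2400) = 0.03C*.
The bracket is 0.722, giving C* = 0.116/0.03 = 3.85.

R* ≈ 667, C* ≈ 3.85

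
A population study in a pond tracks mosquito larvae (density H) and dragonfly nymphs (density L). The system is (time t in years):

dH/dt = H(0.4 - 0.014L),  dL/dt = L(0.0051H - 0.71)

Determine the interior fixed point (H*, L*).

Set dL/dt = 0 with L > 0: 0.0051H - 0.71 = 0, so H* = 0.71/0.0051 = 139.
Set dH/dt = 0 with H > 0: 0.4 - 0.014L = 0, so L* = 0.4/0.014 = 28.6.

H* ≈ 139, L* ≈ 28.6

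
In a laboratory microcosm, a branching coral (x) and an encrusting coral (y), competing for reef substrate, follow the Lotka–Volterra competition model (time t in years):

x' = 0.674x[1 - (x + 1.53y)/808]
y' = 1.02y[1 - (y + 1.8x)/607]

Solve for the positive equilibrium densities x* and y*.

x* ≈ 68.8, y* ≈ 483

Setting both brackets to zero gives the nullclines x + 1.53y = 808 and 1.8x + y = 607.
Substituting y = 607 - 1.8x into the first: x(1 - 1.53·1.8) = 808 - 1.53·607.
So x* = -121/-1.75 = 68.8, and then y* = 607 - 1.8·68.8 = 483.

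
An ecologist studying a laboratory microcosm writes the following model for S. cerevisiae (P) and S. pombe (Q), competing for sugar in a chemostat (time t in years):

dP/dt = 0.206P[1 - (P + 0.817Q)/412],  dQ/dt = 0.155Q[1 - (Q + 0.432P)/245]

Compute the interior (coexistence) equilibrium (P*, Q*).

P* ≈ 327, Q* ≈ 104

Setting both brackets to zero gives the nullclines P + 0.817Q = 412 and 0.432P + Q = 245.
Substituting Q = 245 - 0.432P into the first: P(1 - 0.817·0.432) = 412 - 0.817·245.
So P* = 212/0.647 = 327, and then Q* = 245 - 0.432·327 = 104.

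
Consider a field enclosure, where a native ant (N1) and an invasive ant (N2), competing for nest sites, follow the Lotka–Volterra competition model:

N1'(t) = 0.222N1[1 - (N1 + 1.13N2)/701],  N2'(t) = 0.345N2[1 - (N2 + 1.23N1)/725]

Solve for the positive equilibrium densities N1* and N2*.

N1* ≈ 303, N2* ≈ 352

Setting both brackets to zero gives the nullclines N1 + 1.13N2 = 701 and 1.23N1 + N2 = 725.
Substituting N2 = 725 - 1.23N1 into the first: N1(1 - 1.13·1.23) = 701 - 1.13·725.
So N1* = -118/-0.39 = 303, and then N2* = 725 - 1.23·303 = 352.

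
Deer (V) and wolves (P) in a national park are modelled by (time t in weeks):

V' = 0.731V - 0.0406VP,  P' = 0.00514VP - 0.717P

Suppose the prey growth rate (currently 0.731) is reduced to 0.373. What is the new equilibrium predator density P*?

At the interior fixed point, setting dV/dt = 0 with V > 0 fixes P* = (prey growth rate)/(VP coefficient) — independent of the other coefficients.
With the change, P* = 0.373/0.0406 = 9.19; it falls from 18.

P* ≈ 9.19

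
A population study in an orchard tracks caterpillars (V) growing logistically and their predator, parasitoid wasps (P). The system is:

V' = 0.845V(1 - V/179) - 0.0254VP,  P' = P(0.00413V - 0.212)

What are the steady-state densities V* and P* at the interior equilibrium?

V* ≈ 51.3, P* ≈ 23.7

From dP/dt = 0 with P > 0: 0.00413V* = 0.212, so V* = 51.3.
Substitute into dV/dt = 0: 0.845(1 - 51.3/179) = 0.0254P*.
The bracket is 0.713, giving P* = 0.603/0.0254 = 23.7.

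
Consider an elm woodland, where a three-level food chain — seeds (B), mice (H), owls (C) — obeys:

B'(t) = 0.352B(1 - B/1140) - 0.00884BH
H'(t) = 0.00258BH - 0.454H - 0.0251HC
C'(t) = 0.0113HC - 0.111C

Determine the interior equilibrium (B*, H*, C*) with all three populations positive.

From dC/dt = 0: 0.0113H* = 0.111, so H* = 9.82.
From dB/dt = 0: 0.352(1 - B*/1140) = 0.00884·9.82, giving B* = 1140·(1 - 0.247) = 859.
From dH/dt = 0: 0.00258·859 - 0.454 = 0.0251C*, so C* = 1.76/0.0251 = 70.2.

B* ≈ 859, H* ≈ 9.82, C* ≈ 70.2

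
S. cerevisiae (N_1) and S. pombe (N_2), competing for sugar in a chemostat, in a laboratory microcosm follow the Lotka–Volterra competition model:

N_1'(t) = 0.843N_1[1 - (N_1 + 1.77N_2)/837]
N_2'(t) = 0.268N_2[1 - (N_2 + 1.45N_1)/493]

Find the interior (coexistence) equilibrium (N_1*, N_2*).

N_1* ≈ 22.7, N_2* ≈ 460

Setting both brackets to zero gives the nullclines N_1 + 1.77N_2 = 837 and 1.45N_1 + N_2 = 493.
Substituting N_2 = 493 - 1.45N_1 into the first: N_1(1 - 1.77·1.45) = 837 - 1.77·493.
So N_1* = -35.6/-1.57 = 22.7, and then N_2* = 493 - 1.45·22.7 = 460.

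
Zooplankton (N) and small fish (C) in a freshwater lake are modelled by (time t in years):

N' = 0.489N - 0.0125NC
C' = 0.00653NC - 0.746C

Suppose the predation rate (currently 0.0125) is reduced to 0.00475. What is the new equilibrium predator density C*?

C* ≈ 103

At the interior fixed point, setting dN/dt = 0 with N > 0 fixes C* = (prey growth rate)/(NC coefficient) — independent of the other coefficients.
With the change, C* = 0.489/0.00475 = 103; it rises from 39.1.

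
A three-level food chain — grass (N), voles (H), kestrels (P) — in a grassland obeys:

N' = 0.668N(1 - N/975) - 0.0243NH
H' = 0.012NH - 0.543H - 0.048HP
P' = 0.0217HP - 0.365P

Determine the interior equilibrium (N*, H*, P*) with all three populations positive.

From dP/dt = 0: 0.0217H* = 0.365, so H* = 16.8.
From dN/dt = 0: 0.668(1 - N*/975) = 0.0243·16.8, giving N* = 975·(1 - 0.612) = 378.
From dH/dt = 0: 0.012·378 - 0.543 = 0.048P*, so P* = 4/0.048 = 83.3.

N* ≈ 378, H* ≈ 16.8, P* ≈ 83.3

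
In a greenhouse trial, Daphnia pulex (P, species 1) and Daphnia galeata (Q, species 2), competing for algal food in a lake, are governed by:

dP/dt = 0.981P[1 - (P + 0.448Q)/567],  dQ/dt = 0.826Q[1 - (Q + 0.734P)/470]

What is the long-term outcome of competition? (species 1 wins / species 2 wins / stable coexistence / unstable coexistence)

stable coexistence

Compare the nullcline intercepts: K1/α12 = 567/0.448 = 1270 > K2 = 470; K2/α21 = 470/0.734 = 640 > K1 = 567.
Since both inequalities hold, each species can invade when rare, so the interior equilibrium is stable.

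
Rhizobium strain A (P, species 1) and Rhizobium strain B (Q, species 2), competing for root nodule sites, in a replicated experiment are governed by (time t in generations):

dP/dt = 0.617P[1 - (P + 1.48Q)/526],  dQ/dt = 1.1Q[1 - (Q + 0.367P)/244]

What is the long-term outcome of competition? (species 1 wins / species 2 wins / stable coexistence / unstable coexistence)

stable coexistence

Compare the nullcline intercepts: K1/α12 = 526/1.48 = 355 > K2 = 244; K2/α21 = 244/0.367 = 665 > K1 = 526.
Since both inequalities hold, each species can invade when rare, so the interior equilibrium is stable.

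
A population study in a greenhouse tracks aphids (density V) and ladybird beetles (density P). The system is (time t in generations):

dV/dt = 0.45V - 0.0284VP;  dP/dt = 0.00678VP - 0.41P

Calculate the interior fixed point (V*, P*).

V* ≈ 60.5, P* ≈ 15.8

Set dP/dt = 0 with P > 0: 0.00678V - 0.41 = 0, so V* = 0.41/0.00678 = 60.5.
Set dV/dt = 0 with V > 0: 0.45 - 0.0284P = 0, so P* = 0.45/0.0284 = 15.8.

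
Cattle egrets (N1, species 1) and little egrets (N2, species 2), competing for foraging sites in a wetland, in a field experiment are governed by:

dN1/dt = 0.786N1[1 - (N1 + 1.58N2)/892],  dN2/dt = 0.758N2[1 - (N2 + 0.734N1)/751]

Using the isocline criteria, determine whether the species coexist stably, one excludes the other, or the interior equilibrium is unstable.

species 2 excludes species 1

Compare the nullcline intercepts: K1/α12 = 892/1.58 = 565 < K2 = 751; K2/α21 = 751/0.734 = 1020 > K1 = 892.
Since the inequalities point opposite ways, species 2 can invade but species 1 cannot.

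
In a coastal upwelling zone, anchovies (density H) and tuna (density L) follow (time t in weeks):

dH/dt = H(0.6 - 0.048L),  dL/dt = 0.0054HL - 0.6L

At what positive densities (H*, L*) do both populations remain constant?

Set dL/dt = 0 with L > 0: 0.0054H - 0.6 = 0, so H* = 0.6/0.0054 = 111.
Set dH/dt = 0 with H > 0: 0.6 - 0.048L = 0, so L* = 0.6/0.048 = 12.5.

H* ≈ 111, L* ≈ 12.5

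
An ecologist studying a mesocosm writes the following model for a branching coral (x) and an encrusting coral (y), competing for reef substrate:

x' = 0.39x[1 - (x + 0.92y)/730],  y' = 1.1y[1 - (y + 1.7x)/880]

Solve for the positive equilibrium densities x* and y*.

x* ≈ 141, y* ≈ 640

Setting both brackets to zero gives the nullclines x + 0.92y = 730 and 1.7x + y = 880.
Substituting y = 880 - 1.7x into the first: x(1 - 0.92·1.7) = 730 - 0.92·880.
So x* = -79.6/-0.564 = 141, and then y* = 880 - 1.7·141 = 640.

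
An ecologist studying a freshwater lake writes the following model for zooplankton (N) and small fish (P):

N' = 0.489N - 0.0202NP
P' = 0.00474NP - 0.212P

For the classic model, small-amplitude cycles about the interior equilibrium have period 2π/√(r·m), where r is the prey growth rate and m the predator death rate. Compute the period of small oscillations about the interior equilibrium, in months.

T ≈ 19.5 months

Here r = 0.489 and m = 0.212, so r·m = 0.104.
ω = √0.104 = 0.322 per month, hence T = 2π/ω ≈ 19.5 months.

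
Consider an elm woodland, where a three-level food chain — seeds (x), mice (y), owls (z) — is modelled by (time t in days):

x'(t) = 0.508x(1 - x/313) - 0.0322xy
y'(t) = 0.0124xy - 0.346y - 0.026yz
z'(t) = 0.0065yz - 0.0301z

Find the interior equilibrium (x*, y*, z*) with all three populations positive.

x* ≈ 221, y* ≈ 4.63, z* ≈ 92.2

From dz/dt = 0: 0.0065y* = 0.0301, so y* = 4.63.
From dx/dt = 0: 0.508(1 - x*/313) = 0.0322·4.63, giving x* = 313·(1 - 0.294) = 221.
From dy/dt = 0: 0.0124·221 - 0.346 = 0.026z*, so z* = 2.4/0.026 = 92.2.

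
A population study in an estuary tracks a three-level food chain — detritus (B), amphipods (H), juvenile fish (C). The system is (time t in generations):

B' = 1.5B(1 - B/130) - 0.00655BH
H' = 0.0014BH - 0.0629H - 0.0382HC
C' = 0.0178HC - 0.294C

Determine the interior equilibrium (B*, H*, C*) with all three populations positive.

From dC/dt = 0: 0.0178H* = 0.294, so H* = 16.5.
From dB/dt = 0: 1.5(1 - B*/130) = 0.00655·16.5, giving B* = 130·(1 - 0.0721) = 121.
From dH/dt = 0: 0.0014·121 - 0.0629 = 0.0382C*, so C* = 0.106/0.0382 = 2.77.

B* ≈ 121, H* ≈ 16.5, C* ≈ 2.77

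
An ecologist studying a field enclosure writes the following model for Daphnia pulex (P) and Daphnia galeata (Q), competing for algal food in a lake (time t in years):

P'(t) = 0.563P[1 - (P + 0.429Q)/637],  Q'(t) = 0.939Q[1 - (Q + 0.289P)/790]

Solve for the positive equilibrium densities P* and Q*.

P* ≈ 340, Q* ≈ 692

Setting both brackets to zero gives the nullclines P + 0.429Q = 637 and 0.289P + Q = 790.
Substituting Q = 790 - 0.289P into the first: P(1 - 0.429·0.289) = 637 - 0.429·790.
So P* = 298/0.876 = 340, and then Q* = 790 - 0.289·340 = 692.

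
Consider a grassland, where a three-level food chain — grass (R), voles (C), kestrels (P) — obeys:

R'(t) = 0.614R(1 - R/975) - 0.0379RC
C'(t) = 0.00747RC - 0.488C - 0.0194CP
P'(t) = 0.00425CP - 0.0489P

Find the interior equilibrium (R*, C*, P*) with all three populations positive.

From dP/dt = 0: 0.00425C* = 0.0489, so C* = 11.5.
From dR/dt = 0: 0.614(1 - R*/975) = 0.0379·11.5, giving R* = 975·(1 - 0.71) = 283.
From dC/dt = 0: 0.00747·283 - 0.488 = 0.0194P*, so P* = 1.62/0.0194 = 83.6.

R* ≈ 283, C* ≈ 11.5, P* ≈ 83.6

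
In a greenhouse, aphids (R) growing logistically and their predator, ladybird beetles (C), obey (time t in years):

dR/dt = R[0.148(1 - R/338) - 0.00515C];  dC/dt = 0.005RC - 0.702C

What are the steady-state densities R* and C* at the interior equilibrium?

R* ≈ 140, C* ≈ 16.8

From dC/dt = 0 with C > 0: 0.005R* = 0.702, so R* = 140.
Substitute into dR/dt = 0: 0.148(1 - 140/338) = 0.00515C*.
The bracket is 0.585, giving C* = 0.0865/0.00515 = 16.8.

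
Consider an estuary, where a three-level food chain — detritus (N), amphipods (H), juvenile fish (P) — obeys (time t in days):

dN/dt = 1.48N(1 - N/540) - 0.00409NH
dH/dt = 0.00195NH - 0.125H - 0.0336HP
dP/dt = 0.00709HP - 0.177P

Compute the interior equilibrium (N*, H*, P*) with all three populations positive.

From dP/dt = 0: 0.00709H* = 0.177, so H* = 25.
From dN/dt = 0: 1.48(1 - N*/540) = 0.00409·25, giving N* = 540·(1 - 0.069) = 503.
From dH/dt = 0: 0.00195·503 - 0.125 = 0.0336P*, so P* = 0.855/0.0336 = 25.5.

N* ≈ 503, H* ≈ 25, P* ≈ 25.5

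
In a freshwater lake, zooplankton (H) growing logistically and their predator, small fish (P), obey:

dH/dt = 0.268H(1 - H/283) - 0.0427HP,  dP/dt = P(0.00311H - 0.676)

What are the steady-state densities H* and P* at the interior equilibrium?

H* ≈ 217, P* ≈ 1.46

From dP/dt = 0 with P > 0: 0.00311H* = 0.676, so H* = 217.
Substitute into dH/dt = 0: 0.268(1 - 217/283) = 0.0427P*.
The bracket is 0.232, giving P* = 0.0622/0.0427 = 1.46.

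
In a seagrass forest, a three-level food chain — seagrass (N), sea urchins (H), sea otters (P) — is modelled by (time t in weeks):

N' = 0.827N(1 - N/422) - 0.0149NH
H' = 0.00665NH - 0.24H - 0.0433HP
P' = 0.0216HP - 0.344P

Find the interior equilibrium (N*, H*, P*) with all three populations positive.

N* ≈ 301, H* ≈ 15.9, P* ≈ 40.7

From dP/dt = 0: 0.0216H* = 0.344, so H* = 15.9.
From dN/dt = 0: 0.827(1 - N*/422) = 0.0149·15.9, giving N* = 422·(1 - 0.287) = 301.
From dH/dt = 0: 0.00665·301 - 0.24 = 0.0433P*, so P* = 1.76/0.0433 = 40.7.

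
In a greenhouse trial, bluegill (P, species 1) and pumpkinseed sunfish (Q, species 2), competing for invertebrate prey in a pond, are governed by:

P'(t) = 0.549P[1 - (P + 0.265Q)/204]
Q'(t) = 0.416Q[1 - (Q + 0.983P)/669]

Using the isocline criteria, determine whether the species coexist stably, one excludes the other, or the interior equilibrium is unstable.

stable coexistence

Compare the nullcline intercepts: K1/α12 = 204/0.265 = 770 > K2 = 669; K2/α21 = 669/0.983 = 681 > K1 = 204.
Since both inequalities hold, each species can invade when rare, so the interior equilibrium is stable.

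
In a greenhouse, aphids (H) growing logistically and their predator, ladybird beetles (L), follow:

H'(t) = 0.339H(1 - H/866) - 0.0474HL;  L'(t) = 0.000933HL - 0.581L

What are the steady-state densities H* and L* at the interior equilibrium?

From dL/dt = 0 with L > 0: 0.000933H* = 0.581, so H* = 623.
Substitute into dH/dt = 0: 0.339(1 - 623/866) = 0.0474L*.
The bracket is 0.281, giving L* = 0.0952/0.0474 = 2.01.

H* ≈ 623, L* ≈ 2.01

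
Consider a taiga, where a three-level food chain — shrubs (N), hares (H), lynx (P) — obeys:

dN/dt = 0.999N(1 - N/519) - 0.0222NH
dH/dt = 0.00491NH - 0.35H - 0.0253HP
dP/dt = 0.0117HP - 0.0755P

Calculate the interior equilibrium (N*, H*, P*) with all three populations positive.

N* ≈ 445, H* ≈ 6.45, P* ≈ 72.4

From dP/dt = 0: 0.0117H* = 0.0755, so H* = 6.45.
From dN/dt = 0: 0.999(1 - N*/519) = 0.0222·6.45, giving N* = 519·(1 - 0.143) = 445.
From dH/dt = 0: 0.00491·445 - 0.35 = 0.0253P*, so P* = 1.83/0.0253 = 72.4.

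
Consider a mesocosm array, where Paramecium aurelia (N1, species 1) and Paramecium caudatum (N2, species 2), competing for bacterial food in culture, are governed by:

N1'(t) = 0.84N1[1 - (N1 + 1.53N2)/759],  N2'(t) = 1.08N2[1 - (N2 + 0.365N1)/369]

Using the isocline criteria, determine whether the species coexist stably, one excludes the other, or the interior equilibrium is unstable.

Compare the nullcline intercepts: K1/α12 = 759/1.53 = 496 > K2 = 369; K2/α21 = 369/0.365 = 1010 > K1 = 759.
Since both inequalities hold, each species can invade when rare, so the interior equilibrium is stable.

stable coexistence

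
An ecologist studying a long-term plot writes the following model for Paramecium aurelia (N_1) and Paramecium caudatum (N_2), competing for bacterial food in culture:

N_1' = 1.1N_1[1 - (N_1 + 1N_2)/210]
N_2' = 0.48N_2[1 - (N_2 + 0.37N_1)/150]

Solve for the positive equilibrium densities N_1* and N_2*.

N_1* ≈ 95.2, N_2* ≈ 115

Setting both brackets to zero gives the nullclines N_1 + 1N_2 = 210 and 0.37N_1 + N_2 = 150.
Substituting N_2 = 150 - 0.37N_1 into the first: N_1(1 - 1·0.37) = 210 - 1·150.
So N_1* = 60/0.63 = 95.2, and then N_2* = 150 - 0.37·95.2 = 115.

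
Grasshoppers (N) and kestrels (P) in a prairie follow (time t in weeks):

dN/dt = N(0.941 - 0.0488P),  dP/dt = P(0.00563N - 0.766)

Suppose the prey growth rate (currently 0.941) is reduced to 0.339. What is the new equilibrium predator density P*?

At the interior fixed point, setting dN/dt = 0 with N > 0 fixes P* = (prey growth rate)/(NP coefficient) — independent of the other coefficients.
With the change, P* = 0.339/0.0488 = 6.95; it falls from 19.3.

P* ≈ 6.95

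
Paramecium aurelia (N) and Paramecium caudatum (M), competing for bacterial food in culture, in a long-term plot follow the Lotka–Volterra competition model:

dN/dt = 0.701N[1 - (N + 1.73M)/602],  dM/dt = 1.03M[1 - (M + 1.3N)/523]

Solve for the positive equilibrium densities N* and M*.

N* ≈ 242, M* ≈ 208

Setting both brackets to zero gives the nullclines N + 1.73M = 602 and 1.3N + M = 523.
Substituting M = 523 - 1.3N into the first: N(1 - 1.73·1.3) = 602 - 1.73·523.
So N* = -303/-1.25 = 242, and then M* = 523 - 1.3·242 = 208.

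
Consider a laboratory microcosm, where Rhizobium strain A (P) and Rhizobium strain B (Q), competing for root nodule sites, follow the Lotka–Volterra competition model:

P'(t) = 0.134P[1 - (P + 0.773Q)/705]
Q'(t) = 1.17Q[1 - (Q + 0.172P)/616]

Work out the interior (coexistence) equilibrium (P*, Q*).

P* ≈ 264, Q* ≈ 571

Setting both brackets to zero gives the nullclines P + 0.773Q = 705 and 0.172P + Q = 616.
Substituting Q = 616 - 0.172P into the first: P(1 - 0.773·0.172) = 705 - 0.773·616.
So P* = 229/0.867 = 264, and then Q* = 616 - 0.172·264 = 571.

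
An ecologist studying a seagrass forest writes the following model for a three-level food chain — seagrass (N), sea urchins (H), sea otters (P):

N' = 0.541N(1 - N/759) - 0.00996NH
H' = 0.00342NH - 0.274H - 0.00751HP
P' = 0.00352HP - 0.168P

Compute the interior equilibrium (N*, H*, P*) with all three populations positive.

From dP/dt = 0: 0.00352H* = 0.168, so H* = 47.7.
From dN/dt = 0: 0.541(1 - N*/759) = 0.00996·47.7, giving N* = 759·(1 - 0.879) = 92.1.
From dH/dt = 0: 0.00342·92.1 - 0.274 = 0.00751P*, so P* = 0.0409/0.00751 = 5.45.

N* ≈ 92.1, H* ≈ 47.7, P* ≈ 5.45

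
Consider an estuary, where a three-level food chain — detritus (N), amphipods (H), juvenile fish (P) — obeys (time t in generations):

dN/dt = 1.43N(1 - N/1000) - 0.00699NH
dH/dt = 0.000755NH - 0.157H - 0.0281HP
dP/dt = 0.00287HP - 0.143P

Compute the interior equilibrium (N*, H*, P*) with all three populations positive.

From dP/dt = 0: 0.00287H* = 0.143, so H* = 49.8.
From dN/dt = 0: 1.43(1 - N*/1000) = 0.00699·49.8, giving N* = 1000·(1 - 0.244) = 756.
From dH/dt = 0: 0.000755·756 - 0.157 = 0.0281P*, so P* = 0.414/0.0281 = 14.7.

N* ≈ 756, H* ≈ 49.8, P* ≈ 14.7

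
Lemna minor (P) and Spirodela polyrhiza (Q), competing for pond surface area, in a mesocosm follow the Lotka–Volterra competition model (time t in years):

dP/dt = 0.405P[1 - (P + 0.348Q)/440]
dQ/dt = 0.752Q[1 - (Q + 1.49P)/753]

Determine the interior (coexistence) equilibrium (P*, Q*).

P* ≈ 370, Q* ≈ 202

Setting both brackets to zero gives the nullclines P + 0.348Q = 440 and 1.49P + Q = 753.
Substituting Q = 753 - 1.49P into the first: P(1 - 0.348·1.49) = 440 - 0.348·753.
So P* = 178/0.481 = 370, and then Q* = 753 - 1.49·370 = 202.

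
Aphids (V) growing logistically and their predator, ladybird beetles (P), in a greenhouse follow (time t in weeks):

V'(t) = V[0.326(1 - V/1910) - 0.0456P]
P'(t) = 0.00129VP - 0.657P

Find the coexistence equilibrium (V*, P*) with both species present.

V* ≈ 509, P* ≈ 5.24

From dP/dt = 0 with P > 0: 0.00129V* = 0.657, so V* = 509.
Substitute into dV/dt = 0: 0.326(1 - 509/1910) = 0.0456P*.
The bracket is 0.733, giving P* = 0.239/0.0456 = 5.24.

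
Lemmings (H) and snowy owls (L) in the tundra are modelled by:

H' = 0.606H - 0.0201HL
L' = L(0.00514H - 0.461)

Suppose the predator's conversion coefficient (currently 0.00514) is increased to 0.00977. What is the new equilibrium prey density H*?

At the interior fixed point, setting dL/dt = 0 with L > 0 fixes H* = (predator death rate)/(HL coefficient) — independent of the other coefficients.
With the change, H* = 0.461/0.00977 = 47.2; it falls from 89.7.

H* ≈ 47.2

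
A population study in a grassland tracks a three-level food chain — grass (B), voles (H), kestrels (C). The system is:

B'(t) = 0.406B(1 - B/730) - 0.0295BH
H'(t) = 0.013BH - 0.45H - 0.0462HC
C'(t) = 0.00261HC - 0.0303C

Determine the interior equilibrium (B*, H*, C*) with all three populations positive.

B* ≈ 114, H* ≈ 11.6, C* ≈ 22.4

From dC/dt = 0: 0.00261H* = 0.0303, so H* = 11.6.
From dB/dt = 0: 0.406(1 - B*/730) = 0.0295·11.6, giving B* = 730·(1 - 0.844) = 114.
From dH/dt = 0: 0.013·114 - 0.45 = 0.0462C*, so C* = 1.03/0.0462 = 22.4.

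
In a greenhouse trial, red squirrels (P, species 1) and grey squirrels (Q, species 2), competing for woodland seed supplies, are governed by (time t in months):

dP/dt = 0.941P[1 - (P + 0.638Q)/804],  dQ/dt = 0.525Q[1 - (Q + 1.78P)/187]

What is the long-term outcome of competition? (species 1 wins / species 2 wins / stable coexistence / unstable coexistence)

species 1 excludes species 2

Compare the nullcline intercepts: K1/α12 = 804/0.638 = 1260 > K2 = 187; K2/α21 = 187/1.78 = 105 < K1 = 804.
Since the inequalities point opposite ways, species 1 can invade but species 2 cannot.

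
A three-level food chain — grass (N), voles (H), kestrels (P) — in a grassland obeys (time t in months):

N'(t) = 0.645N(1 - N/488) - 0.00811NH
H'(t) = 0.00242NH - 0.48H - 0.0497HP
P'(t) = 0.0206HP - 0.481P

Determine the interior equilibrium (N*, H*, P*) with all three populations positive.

From dP/dt = 0: 0.0206H* = 0.481, so H* = 23.3.
From dN/dt = 0: 0.645(1 - N*/488) = 0.00811·23.3, giving N* = 488·(1 - 0.294) = 345.
From dH/dt = 0: 0.00242·345 - 0.48 = 0.0497P*, so P* = 0.354/0.0497 = 7.13.

N* ≈ 345, H* ≈ 23.3, P* ≈ 7.13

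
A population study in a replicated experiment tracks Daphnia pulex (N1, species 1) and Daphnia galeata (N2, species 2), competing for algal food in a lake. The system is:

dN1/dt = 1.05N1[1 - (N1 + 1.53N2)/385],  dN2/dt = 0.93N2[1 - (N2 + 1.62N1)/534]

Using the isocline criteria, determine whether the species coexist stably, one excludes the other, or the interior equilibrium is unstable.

unstable coexistence (outcome depends on initial conditions)

Compare the nullcline intercepts: K1/α12 = 385/1.53 = 252 < K2 = 534; K2/α21 = 534/1.62 = 330 < K1 = 385.
Since both are reversed, neither can invade when rare; the interior point is a saddle.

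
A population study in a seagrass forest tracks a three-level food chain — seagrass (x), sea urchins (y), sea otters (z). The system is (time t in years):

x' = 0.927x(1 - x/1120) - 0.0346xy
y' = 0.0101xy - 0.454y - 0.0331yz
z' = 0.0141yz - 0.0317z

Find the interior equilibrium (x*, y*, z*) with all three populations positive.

From dz/dt = 0: 0.0141y* = 0.0317, so y* = 2.25.
From dx/dt = 0: 0.927(1 - x*/1120) = 0.0346·2.25, giving x* = 1120·(1 - 0.0839) = 1030.
From dy/dt = 0: 0.0101·1030 - 0.454 = 0.0331z*, so z* = 9.91/0.0331 = 299.

x* ≈ 1030, y* ≈ 2.25, z* ≈ 299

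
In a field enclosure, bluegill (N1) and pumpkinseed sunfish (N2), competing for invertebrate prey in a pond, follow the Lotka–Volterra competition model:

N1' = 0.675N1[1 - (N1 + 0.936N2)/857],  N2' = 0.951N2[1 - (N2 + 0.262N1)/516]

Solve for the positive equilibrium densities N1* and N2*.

N1* ≈ 496, N2* ≈ 386

Setting both brackets to zero gives the nullclines N1 + 0.936N2 = 857 and 0.262N1 + N2 = 516.
Substituting N2 = 516 - 0.262N1 into the first: N1(1 - 0.936·0.262) = 857 - 0.936·516.
So N1* = 374/0.755 = 496, and then N2* = 516 - 0.262·496 = 386.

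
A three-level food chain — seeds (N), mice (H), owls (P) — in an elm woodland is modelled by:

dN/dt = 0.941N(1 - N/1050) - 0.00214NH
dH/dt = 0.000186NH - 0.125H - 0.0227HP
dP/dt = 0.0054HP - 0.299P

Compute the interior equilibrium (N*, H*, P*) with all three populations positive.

N* ≈ 918, H* ≈ 55.4, P* ≈ 2.01

From dP/dt = 0: 0.0054H* = 0.299, so H* = 55.4.
From dN/dt = 0: 0.941(1 - N*/1050) = 0.00214·55.4, giving N* = 1050·(1 - 0.126) = 918.
From dH/dt = 0: 0.000186·918 - 0.125 = 0.0227P*, so P* = 0.0457/0.0227 = 2.01.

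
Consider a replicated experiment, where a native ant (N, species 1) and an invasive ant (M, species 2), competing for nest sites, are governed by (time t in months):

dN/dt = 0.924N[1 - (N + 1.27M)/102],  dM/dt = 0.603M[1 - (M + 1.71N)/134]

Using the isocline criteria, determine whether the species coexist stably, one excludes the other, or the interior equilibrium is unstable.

unstable coexistence (outcome depends on initial conditions)

Compare the nullcline intercepts: K1/α12 = 102/1.27 = 80.3 < K2 = 134; K2/α21 = 134/1.71 = 78.4 < K1 = 102.
Since both are reversed, neither can invade when rare; the interior point is a saddle.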